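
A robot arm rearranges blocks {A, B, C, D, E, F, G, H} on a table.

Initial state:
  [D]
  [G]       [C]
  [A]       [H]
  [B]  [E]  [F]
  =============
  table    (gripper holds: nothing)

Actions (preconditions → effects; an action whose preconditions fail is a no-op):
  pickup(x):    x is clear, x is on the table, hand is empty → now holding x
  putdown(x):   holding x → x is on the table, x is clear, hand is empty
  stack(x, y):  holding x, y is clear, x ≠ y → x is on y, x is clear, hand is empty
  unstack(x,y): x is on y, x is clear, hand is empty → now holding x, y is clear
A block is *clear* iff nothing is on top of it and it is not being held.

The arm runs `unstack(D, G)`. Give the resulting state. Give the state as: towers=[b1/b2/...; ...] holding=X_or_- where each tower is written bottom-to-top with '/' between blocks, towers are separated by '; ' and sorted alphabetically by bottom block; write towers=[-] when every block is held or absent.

before: towers=[B/A/G/D; E; F/H/C] holding=-
pre[unstack(D, G)]: on(D,G) yes, clear(D) yes, handempty yes
all met → apply unstack(D, G)
after:  towers=[B/A/G; E; F/H/C] holding=D

towers=[B/A/G; E; F/H/C] holding=D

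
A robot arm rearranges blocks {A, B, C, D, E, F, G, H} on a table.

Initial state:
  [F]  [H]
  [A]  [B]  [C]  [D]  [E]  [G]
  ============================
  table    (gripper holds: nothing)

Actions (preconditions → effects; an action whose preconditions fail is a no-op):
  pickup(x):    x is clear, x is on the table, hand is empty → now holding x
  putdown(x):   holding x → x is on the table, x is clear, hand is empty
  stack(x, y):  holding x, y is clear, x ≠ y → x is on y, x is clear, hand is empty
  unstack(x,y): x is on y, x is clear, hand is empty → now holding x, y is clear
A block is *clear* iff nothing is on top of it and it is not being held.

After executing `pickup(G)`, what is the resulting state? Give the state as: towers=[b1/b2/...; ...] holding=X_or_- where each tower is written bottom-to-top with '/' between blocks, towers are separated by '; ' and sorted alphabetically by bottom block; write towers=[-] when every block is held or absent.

before: towers=[A/F; B/H; C; D; E; G] holding=-
pre[pickup(G)]: clear(G) yes, ontable(G) yes, handempty yes
all met → apply pickup(G)
after:  towers=[A/F; B/H; C; D; E] holding=G

towers=[A/F; B/H; C; D; E] holding=G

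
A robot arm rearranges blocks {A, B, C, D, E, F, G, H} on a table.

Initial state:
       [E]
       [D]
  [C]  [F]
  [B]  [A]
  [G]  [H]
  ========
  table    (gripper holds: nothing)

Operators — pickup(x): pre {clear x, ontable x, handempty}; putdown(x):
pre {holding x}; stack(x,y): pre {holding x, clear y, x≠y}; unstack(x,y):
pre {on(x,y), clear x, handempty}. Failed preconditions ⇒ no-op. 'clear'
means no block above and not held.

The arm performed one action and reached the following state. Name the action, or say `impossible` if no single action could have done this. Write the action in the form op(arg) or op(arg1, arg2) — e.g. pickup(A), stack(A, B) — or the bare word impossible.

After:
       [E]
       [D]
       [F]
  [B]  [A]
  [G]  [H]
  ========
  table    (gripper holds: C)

unstack(C, B)

target: towers=[G/B; H/A/F/D/E] holding=C
     unstack(E, D) → towers=[G/B/C; H/A/F/D] holding=E
     unstack(C, B) → towers=[G/B; H/A/F/D/E] holding=C  ← match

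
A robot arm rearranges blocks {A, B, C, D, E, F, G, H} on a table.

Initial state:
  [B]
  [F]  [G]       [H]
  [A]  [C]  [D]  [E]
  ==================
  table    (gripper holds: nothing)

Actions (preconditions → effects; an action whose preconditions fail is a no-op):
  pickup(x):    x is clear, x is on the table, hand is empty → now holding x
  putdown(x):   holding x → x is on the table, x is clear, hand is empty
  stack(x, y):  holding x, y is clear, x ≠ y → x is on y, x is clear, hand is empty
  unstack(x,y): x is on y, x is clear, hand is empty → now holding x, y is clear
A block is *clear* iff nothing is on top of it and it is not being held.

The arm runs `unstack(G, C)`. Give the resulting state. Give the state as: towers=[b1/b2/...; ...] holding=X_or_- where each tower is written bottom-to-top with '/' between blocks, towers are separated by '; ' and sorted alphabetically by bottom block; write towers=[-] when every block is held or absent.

before: towers=[A/F/B; C/G; D; E/H] holding=-
pre[unstack(G, C)]: on(G,C) yes, clear(G) yes, handempty yes
all met → apply unstack(G, C)
after:  towers=[A/F/B; C; D; E/H] holding=G

towers=[A/F/B; C; D; E/H] holding=G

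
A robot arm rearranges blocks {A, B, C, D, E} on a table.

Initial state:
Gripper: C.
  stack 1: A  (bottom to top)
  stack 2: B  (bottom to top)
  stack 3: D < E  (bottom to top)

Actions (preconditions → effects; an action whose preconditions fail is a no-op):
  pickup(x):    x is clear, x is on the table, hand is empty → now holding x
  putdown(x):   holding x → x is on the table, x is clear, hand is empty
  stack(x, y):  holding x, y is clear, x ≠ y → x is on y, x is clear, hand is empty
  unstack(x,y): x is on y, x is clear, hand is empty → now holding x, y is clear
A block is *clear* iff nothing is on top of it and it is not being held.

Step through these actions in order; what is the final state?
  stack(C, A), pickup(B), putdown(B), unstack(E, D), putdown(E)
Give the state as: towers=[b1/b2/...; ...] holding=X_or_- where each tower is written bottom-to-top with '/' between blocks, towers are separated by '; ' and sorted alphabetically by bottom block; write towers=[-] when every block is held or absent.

step 1 (stack(C, A)): towers=[A/C; B; D/E] holding=-
step 2 (pickup(B)): towers=[A/C; D/E] holding=B
step 3 (putdown(B)): towers=[A/C; B; D/E] holding=-
step 4 (unstack(E, D)): towers=[A/C; B; D] holding=E
step 5 (putdown(E)): towers=[A/C; B; D; E] holding=-

towers=[A/C; B; D; E] holding=-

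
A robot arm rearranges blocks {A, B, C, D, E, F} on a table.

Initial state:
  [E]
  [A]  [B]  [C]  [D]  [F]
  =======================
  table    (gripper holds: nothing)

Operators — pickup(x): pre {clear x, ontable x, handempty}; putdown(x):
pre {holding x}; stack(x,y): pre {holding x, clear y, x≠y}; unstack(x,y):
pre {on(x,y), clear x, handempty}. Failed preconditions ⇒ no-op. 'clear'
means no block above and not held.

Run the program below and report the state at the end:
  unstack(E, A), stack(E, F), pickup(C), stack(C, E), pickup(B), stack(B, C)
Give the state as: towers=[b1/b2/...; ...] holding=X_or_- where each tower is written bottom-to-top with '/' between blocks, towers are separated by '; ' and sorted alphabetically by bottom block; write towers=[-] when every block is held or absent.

towers=[A; D; F/E/C/B] holding=-

step 1 (unstack(E, A)): towers=[A; B; C; D; F] holding=E
step 2 (stack(E, F)): towers=[A; B; C; D; F/E] holding=-
step 3 (pickup(C)): towers=[A; B; D; F/E] holding=C
step 4 (stack(C, E)): towers=[A; B; D; F/E/C] holding=-
step 5 (pickup(B)): towers=[A; D; F/E/C] holding=B
step 6 (stack(B, C)): towers=[A; D; F/E/C/B] holding=-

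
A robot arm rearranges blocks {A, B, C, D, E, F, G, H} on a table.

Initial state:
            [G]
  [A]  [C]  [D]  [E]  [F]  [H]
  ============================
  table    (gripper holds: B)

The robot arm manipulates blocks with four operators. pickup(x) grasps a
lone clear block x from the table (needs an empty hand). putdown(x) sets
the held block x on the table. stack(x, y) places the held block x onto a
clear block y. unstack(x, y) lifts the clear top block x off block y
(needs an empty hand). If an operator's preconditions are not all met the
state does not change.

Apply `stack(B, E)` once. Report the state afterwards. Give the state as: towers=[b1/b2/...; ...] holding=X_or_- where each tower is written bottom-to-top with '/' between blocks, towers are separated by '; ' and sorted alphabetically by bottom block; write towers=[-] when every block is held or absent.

before: towers=[A; C; D/G; E; F; H] holding=B
pre[stack(B, E)]: holding(B) yes, clear(E) yes, B≠E yes
all met → apply stack(B, E)
after:  towers=[A; C; D/G; E/B; F; H] holding=-

towers=[A; C; D/G; E/B; F; H] holding=-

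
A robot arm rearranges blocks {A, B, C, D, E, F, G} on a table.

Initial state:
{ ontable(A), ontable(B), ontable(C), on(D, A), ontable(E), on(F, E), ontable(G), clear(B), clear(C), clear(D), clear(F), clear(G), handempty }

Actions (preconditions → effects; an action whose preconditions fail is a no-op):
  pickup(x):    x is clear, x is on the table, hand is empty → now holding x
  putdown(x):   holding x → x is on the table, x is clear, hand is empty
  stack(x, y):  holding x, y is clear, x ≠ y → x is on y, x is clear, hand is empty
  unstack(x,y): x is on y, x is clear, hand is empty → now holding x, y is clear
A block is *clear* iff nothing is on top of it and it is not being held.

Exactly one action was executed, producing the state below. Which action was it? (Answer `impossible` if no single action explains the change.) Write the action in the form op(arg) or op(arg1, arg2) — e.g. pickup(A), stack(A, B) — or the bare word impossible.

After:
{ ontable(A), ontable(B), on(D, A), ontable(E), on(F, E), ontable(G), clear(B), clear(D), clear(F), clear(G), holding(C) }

target: towers=[A/D; B; E/F; G] holding=C
         pickup(B) → towers=[A/D; C; E/F; G] holding=B
     unstack(F, E) → towers=[A/D; B; C; E; G] holding=F
         pickup(G) → towers=[A/D; B; C; E/F] holding=G
     unstack(D, A) → towers=[A; B; C; E/F; G] holding=D
         pickup(C) → towers=[A/D; B; E/F; G] holding=C  ← match

pickup(C)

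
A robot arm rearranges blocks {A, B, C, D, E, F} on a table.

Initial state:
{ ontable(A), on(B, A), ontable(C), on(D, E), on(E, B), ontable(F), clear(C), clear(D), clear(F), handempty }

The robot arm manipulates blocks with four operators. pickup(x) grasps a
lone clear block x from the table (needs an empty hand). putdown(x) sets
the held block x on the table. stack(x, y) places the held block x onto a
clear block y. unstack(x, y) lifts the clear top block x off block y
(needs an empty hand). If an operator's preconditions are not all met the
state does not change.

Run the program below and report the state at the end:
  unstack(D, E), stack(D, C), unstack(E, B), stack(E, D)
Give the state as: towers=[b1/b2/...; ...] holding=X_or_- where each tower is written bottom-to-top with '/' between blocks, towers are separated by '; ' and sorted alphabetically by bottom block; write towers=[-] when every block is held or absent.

towers=[A/B; C/D/E; F] holding=-

step 1 (unstack(D, E)): towers=[A/B/E; C; F] holding=D
step 2 (stack(D, C)): towers=[A/B/E; C/D; F] holding=-
step 3 (unstack(E, B)): towers=[A/B; C/D; F] holding=E
step 4 (stack(E, D)): towers=[A/B; C/D/E; F] holding=-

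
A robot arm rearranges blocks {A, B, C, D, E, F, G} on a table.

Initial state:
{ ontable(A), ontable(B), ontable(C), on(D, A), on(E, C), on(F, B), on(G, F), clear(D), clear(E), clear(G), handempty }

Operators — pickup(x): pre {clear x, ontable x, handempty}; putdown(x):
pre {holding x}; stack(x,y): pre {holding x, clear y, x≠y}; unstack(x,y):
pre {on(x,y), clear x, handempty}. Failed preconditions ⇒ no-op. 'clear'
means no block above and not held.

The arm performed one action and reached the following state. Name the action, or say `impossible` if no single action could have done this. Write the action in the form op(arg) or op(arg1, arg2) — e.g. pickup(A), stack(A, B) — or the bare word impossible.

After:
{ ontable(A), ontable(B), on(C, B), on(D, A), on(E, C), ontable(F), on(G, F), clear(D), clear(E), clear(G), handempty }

target: towers=[A/D; B/C/E; F/G] holding=-
     unstack(G, F) → towers=[A/D; B/F; C/E] holding=G
     unstack(D, A) → towers=[A; B/F/G; C/E] holding=D
     unstack(E, C) → towers=[A/D; B/F/G; C] holding=E
none of the 3 applicable actions match → impossible

impossible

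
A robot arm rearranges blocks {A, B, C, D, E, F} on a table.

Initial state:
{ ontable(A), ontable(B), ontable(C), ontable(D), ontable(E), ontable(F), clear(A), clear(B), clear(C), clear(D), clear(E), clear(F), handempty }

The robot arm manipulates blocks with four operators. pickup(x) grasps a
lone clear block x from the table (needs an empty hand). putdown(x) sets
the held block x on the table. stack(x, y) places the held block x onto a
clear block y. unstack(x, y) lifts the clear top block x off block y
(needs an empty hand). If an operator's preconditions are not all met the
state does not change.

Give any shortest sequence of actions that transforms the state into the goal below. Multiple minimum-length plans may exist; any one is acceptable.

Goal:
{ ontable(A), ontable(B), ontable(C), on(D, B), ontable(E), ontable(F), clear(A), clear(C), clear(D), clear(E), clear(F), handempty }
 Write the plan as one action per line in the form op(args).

pickup(D)
stack(D, B)

step 1 (pickup(D)): towers=[A; B; C; E; F] holding=D
step 2 (stack(D, B)): towers=[A; B/D; C; E; F] holding=-
goal check: towers=[A; B/D; C; E; F] holding=- — reached (length 2, optimal by BFS)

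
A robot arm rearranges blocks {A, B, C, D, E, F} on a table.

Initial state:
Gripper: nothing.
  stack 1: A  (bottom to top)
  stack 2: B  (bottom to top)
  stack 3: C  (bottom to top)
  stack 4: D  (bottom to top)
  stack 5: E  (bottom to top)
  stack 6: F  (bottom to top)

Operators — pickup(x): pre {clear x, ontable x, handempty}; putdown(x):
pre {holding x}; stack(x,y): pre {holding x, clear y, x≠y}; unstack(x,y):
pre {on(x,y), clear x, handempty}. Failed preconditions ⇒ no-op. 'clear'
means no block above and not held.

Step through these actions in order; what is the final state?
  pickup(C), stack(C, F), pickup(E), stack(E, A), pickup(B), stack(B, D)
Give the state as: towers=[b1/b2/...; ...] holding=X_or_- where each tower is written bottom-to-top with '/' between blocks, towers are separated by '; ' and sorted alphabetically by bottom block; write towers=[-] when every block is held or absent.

step 1 (pickup(C)): towers=[A; B; D; E; F] holding=C
step 2 (stack(C, F)): towers=[A; B; D; E; F/C] holding=-
step 3 (pickup(E)): towers=[A; B; D; F/C] holding=E
step 4 (stack(E, A)): towers=[A/E; B; D; F/C] holding=-
step 5 (pickup(B)): towers=[A/E; D; F/C] holding=B
step 6 (stack(B, D)): towers=[A/E; D/B; F/C] holding=-

towers=[A/E; D/B; F/C] holding=-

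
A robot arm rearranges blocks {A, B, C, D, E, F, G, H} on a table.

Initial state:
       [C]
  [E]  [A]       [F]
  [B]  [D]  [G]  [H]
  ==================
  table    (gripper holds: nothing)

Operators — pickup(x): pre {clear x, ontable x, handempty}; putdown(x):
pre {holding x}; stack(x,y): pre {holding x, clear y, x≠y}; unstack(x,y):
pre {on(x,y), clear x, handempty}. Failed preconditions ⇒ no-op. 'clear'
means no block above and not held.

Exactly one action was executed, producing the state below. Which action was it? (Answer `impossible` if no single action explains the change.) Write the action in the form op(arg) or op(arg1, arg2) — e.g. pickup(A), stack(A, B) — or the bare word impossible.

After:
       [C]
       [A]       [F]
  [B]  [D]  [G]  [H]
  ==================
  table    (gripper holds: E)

target: towers=[B; D/A/C; G; H/F] holding=E
         pickup(G) → towers=[B/E; D/A/C; H/F] holding=G
     unstack(E, B) → towers=[B; D/A/C; G; H/F] holding=E  ← match
     unstack(F, H) → towers=[B/E; D/A/C; G; H] holding=F
     unstack(C, A) → towers=[B/E; D/A; G; H/F] holding=C

unstack(E, B)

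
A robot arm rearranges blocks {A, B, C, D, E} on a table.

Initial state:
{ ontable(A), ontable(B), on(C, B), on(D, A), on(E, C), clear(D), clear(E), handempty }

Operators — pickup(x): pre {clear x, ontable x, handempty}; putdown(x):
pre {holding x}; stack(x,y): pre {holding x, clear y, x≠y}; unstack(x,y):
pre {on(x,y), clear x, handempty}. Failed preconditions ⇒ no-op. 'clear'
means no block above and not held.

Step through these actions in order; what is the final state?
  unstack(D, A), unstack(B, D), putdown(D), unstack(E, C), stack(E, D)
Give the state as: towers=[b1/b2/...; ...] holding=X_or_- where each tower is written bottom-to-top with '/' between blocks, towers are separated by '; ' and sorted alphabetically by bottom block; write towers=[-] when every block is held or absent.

towers=[A; B/C; D/E] holding=-

step 1 (unstack(D, A)): towers=[A; B/C/E] holding=D
step 2 (unstack(B, D)) [no-op]: towers=[A; B/C/E] holding=D
step 3 (putdown(D)): towers=[A; B/C/E; D] holding=-
step 4 (unstack(E, C)): towers=[A; B/C; D] holding=E
step 5 (stack(E, D)): towers=[A; B/C; D/E] holding=-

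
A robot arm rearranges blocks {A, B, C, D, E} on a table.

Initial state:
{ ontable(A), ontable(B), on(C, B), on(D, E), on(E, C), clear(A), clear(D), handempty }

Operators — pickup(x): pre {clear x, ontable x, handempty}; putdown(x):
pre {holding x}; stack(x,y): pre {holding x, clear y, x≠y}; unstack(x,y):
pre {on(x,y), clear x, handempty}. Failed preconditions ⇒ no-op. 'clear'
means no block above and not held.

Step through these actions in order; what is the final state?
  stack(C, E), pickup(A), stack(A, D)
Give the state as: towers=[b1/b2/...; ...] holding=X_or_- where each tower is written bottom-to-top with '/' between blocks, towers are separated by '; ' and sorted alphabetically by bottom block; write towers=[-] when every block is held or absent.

step 1 (stack(C, E)) [no-op]: towers=[A; B/C/E/D] holding=-
step 2 (pickup(A)): towers=[B/C/E/D] holding=A
step 3 (stack(A, D)): towers=[B/C/E/D/A] holding=-

towers=[B/C/E/D/A] holding=-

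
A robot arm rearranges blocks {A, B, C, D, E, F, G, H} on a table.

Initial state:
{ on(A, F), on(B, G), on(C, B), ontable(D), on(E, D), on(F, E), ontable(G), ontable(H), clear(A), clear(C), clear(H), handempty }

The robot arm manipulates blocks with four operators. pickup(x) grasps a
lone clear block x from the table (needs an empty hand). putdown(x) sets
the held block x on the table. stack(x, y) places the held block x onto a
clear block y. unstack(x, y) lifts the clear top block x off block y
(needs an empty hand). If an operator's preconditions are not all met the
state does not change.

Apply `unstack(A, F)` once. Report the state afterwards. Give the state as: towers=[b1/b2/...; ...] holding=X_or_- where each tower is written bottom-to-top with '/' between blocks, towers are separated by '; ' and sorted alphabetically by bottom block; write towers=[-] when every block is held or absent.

before: towers=[D/E/F/A; G/B/C; H] holding=-
pre[unstack(A, F)]: on(A,F) ✓, clear(A) ✓, handempty ✓
all met → apply unstack(A, F)
after:  towers=[D/E/F; G/B/C; H] holding=A

towers=[D/E/F; G/B/C; H] holding=A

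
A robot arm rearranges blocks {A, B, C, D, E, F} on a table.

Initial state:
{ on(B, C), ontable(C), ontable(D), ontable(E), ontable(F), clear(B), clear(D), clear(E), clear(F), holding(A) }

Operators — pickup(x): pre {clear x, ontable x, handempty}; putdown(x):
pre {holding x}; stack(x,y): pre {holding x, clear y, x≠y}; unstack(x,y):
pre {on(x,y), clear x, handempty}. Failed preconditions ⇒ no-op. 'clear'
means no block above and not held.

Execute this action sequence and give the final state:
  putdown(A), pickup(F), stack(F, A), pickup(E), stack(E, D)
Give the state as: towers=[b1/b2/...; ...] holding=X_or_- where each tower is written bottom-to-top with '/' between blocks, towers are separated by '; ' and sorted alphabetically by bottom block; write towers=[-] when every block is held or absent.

step 1 (putdown(A)): towers=[A; C/B; D; E; F] holding=-
step 2 (pickup(F)): towers=[A; C/B; D; E] holding=F
step 3 (stack(F, A)): towers=[A/F; C/B; D; E] holding=-
step 4 (pickup(E)): towers=[A/F; C/B; D] holding=E
step 5 (stack(E, D)): towers=[A/F; C/B; D/E] holding=-

towers=[A/F; C/B; D/E] holding=-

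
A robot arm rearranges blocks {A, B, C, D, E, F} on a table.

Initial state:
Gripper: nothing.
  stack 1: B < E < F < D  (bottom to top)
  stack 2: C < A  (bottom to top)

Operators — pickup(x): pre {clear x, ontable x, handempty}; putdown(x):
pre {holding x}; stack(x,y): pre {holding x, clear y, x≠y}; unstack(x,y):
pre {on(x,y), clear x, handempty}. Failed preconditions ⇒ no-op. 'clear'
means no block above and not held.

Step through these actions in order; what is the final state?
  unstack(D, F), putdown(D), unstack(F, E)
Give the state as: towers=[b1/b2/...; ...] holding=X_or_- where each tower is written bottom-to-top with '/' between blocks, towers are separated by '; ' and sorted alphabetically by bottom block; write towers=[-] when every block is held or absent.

step 1 (unstack(D, F)): towers=[B/E/F; C/A] holding=D
step 2 (putdown(D)): towers=[B/E/F; C/A; D] holding=-
step 3 (unstack(F, E)): towers=[B/E; C/A; D] holding=F

towers=[B/E; C/A; D] holding=F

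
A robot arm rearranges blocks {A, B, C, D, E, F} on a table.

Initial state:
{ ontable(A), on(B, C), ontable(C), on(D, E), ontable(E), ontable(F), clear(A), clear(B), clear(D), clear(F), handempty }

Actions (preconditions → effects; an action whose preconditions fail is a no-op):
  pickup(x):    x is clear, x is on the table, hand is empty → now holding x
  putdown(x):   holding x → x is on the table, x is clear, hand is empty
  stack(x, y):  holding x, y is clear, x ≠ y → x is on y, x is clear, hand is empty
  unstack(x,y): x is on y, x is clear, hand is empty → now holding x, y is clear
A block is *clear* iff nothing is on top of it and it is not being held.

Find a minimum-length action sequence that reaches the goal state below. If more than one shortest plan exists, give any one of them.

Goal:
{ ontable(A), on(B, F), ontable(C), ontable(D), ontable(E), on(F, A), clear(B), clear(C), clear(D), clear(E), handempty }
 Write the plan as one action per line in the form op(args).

pickup(F)
stack(F, A)
unstack(B, C)
stack(B, F)
unstack(D, E)
putdown(D)

step 1 (pickup(F)): towers=[A; C/B; E/D] holding=F
step 2 (stack(F, A)): towers=[A/F; C/B; E/D] holding=-
step 3 (unstack(B, C)): towers=[A/F; C; E/D] holding=B
step 4 (stack(B, F)): towers=[A/F/B; C; E/D] holding=-
step 5 (unstack(D, E)): towers=[A/F/B; C; E] holding=D
step 6 (putdown(D)): towers=[A/F/B; C; D; E] holding=-
goal check: towers=[A/F/B; C; D; E] holding=- — reached (length 6, optimal by BFS)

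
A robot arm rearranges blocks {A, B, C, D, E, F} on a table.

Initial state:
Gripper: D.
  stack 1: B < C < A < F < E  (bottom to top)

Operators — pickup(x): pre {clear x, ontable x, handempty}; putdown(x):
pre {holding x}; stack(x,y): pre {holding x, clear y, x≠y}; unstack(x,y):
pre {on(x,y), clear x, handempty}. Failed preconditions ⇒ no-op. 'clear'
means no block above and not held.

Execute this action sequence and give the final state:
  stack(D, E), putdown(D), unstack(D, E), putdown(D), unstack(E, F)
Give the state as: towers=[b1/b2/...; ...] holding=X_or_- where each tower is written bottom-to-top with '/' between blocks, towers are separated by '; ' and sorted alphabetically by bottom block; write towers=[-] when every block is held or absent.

towers=[B/C/A/F; D] holding=E

step 1 (stack(D, E)): towers=[B/C/A/F/E/D] holding=-
step 2 (putdown(D)) [no-op]: towers=[B/C/A/F/E/D] holding=-
step 3 (unstack(D, E)): towers=[B/C/A/F/E] holding=D
step 4 (putdown(D)): towers=[B/C/A/F/E; D] holding=-
step 5 (unstack(E, F)): towers=[B/C/A/F; D] holding=E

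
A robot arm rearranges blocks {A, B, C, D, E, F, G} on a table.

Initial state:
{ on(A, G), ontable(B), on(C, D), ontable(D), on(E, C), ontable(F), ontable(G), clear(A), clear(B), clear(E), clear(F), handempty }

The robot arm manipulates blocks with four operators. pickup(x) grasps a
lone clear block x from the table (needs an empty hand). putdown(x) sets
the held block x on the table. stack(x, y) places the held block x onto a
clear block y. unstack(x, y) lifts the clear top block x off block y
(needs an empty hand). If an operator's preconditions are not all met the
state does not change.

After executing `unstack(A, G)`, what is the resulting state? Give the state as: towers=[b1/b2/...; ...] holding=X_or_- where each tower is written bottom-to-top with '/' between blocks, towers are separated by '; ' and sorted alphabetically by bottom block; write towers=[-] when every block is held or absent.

before: towers=[B; D/C/E; F; G/A] holding=-
pre[unstack(A, G)]: on(A,G) yes, clear(A) yes, handempty yes
all met → apply unstack(A, G)
after:  towers=[B; D/C/E; F; G] holding=A

towers=[B; D/C/E; F; G] holding=A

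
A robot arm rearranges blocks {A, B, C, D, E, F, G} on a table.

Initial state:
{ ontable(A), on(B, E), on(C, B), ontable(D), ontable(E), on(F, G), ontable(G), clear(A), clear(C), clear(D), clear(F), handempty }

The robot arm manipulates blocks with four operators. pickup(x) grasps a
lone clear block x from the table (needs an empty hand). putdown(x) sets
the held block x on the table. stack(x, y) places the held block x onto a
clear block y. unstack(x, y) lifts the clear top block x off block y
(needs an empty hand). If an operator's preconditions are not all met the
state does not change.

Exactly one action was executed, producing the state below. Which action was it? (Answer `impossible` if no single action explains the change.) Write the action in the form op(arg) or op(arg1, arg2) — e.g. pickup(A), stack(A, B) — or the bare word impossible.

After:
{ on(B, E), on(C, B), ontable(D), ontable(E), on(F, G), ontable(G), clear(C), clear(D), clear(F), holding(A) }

target: towers=[D; E/B/C; G/F] holding=A
     unstack(F, G) → towers=[A; D; E/B/C; G] holding=F
         pickup(D) → towers=[A; E/B/C; G/F] holding=D
         pickup(A) → towers=[D; E/B/C; G/F] holding=A  ← match
     unstack(C, B) → towers=[A; D; E/B; G/F] holding=C

pickup(A)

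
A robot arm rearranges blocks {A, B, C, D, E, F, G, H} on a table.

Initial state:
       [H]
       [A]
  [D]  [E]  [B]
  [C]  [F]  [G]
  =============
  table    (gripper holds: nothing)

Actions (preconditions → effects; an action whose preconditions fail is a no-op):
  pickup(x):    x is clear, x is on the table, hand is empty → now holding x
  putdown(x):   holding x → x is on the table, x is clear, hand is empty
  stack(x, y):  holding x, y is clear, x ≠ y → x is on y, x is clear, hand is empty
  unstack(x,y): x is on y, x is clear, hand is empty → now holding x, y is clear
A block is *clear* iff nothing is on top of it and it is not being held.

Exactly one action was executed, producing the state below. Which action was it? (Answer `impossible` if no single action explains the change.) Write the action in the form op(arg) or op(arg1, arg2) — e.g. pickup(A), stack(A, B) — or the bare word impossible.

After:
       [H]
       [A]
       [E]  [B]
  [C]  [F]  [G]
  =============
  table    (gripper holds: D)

target: towers=[C; F/E/A/H; G/B] holding=D
     unstack(H, A) → towers=[C/D; F/E/A; G/B] holding=H
     unstack(B, G) → towers=[C/D; F/E/A/H; G] holding=B
     unstack(D, C) → towers=[C; F/E/A/H; G/B] holding=D  ← match

unstack(D, C)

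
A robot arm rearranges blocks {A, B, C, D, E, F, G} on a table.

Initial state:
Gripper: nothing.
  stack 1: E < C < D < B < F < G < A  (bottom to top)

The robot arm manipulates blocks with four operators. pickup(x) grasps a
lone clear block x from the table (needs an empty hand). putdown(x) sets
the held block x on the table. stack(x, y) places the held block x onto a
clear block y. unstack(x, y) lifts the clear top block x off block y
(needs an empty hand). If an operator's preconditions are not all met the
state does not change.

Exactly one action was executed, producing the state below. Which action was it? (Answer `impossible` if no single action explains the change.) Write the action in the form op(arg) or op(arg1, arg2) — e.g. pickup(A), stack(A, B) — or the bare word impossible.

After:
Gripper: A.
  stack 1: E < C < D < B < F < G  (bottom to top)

target: towers=[E/C/D/B/F/G] holding=A
     unstack(A, G) → towers=[E/C/D/B/F/G] holding=A  ← match

unstack(A, G)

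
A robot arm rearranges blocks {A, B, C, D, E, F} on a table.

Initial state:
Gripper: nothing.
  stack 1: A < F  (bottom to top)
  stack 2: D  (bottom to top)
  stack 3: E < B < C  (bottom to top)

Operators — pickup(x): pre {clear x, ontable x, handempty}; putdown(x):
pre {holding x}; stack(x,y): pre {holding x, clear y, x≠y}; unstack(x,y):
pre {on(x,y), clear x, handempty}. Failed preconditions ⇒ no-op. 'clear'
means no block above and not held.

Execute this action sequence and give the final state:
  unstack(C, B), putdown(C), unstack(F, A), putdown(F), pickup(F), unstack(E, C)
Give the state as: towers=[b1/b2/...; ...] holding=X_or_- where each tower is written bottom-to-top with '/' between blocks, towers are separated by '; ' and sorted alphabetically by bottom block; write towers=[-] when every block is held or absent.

step 1 (unstack(C, B)): towers=[A/F; D; E/B] holding=C
step 2 (putdown(C)): towers=[A/F; C; D; E/B] holding=-
step 3 (unstack(F, A)): towers=[A; C; D; E/B] holding=F
step 4 (putdown(F)): towers=[A; C; D; E/B; F] holding=-
step 5 (pickup(F)): towers=[A; C; D; E/B] holding=F
step 6 (unstack(E, C)) [no-op]: towers=[A; C; D; E/B] holding=F

towers=[A; C; D; E/B] holding=F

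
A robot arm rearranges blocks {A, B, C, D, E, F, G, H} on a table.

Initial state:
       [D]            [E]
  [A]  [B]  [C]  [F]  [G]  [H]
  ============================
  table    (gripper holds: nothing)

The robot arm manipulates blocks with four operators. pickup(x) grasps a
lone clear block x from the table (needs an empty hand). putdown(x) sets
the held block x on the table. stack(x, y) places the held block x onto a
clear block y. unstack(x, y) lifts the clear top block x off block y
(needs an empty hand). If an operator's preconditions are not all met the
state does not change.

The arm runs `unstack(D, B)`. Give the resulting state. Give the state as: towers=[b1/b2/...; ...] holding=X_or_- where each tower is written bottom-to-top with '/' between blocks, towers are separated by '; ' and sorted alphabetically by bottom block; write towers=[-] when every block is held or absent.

before: towers=[A; B/D; C; F; G/E; H] holding=-
pre[unstack(D, B)]: on(D,B) ok, clear(D) ok, handempty ok
all met → apply unstack(D, B)
after:  towers=[A; B; C; F; G/E; H] holding=D

towers=[A; B; C; F; G/E; H] holding=D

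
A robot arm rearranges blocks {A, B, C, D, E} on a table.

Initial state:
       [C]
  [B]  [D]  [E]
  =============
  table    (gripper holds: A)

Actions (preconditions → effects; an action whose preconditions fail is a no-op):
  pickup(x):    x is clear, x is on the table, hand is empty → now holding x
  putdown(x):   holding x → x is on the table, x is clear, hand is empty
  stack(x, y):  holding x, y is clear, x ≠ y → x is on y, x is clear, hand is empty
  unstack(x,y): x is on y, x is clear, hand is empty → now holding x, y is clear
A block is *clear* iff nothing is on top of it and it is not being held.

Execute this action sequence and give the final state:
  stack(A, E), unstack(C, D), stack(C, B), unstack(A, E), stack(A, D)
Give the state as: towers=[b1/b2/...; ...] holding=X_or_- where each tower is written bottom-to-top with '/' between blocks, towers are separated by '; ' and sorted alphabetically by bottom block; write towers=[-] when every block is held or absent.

towers=[B/C; D/A; E] holding=-

step 1 (stack(A, E)): towers=[B; D/C; E/A] holding=-
step 2 (unstack(C, D)): towers=[B; D; E/A] holding=C
step 3 (stack(C, B)): towers=[B/C; D; E/A] holding=-
step 4 (unstack(A, E)): towers=[B/C; D; E] holding=A
step 5 (stack(A, D)): towers=[B/C; D/A; E] holding=-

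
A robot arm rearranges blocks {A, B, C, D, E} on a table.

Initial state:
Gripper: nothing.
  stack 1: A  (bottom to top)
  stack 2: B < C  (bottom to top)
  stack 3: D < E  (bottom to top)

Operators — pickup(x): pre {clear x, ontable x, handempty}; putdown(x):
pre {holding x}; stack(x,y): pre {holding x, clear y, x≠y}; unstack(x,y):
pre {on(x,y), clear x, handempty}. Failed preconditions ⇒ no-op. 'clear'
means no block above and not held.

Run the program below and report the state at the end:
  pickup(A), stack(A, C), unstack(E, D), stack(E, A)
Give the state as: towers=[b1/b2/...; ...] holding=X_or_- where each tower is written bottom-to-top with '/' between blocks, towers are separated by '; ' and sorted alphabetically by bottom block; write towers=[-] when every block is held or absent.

step 1 (pickup(A)): towers=[B/C; D/E] holding=A
step 2 (stack(A, C)): towers=[B/C/A; D/E] holding=-
step 3 (unstack(E, D)): towers=[B/C/A; D] holding=E
step 4 (stack(E, A)): towers=[B/C/A/E; D] holding=-

towers=[B/C/A/E; D] holding=-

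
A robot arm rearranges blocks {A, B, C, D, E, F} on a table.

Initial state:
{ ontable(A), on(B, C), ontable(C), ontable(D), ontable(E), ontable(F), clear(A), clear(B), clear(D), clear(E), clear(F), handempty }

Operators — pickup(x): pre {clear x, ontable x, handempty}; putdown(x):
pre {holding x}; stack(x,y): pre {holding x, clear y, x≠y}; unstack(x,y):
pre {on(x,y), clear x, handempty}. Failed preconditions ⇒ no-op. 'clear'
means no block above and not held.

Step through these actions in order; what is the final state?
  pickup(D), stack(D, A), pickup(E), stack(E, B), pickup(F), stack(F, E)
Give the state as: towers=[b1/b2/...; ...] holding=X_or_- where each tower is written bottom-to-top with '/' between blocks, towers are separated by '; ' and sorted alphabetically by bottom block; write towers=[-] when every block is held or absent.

towers=[A/D; C/B/E/F] holding=-

step 1 (pickup(D)): towers=[A; C/B; E; F] holding=D
step 2 (stack(D, A)): towers=[A/D; C/B; E; F] holding=-
step 3 (pickup(E)): towers=[A/D; C/B; F] holding=E
step 4 (stack(E, B)): towers=[A/D; C/B/E; F] holding=-
step 5 (pickup(F)): towers=[A/D; C/B/E] holding=F
step 6 (stack(F, E)): towers=[A/D; C/B/E/F] holding=-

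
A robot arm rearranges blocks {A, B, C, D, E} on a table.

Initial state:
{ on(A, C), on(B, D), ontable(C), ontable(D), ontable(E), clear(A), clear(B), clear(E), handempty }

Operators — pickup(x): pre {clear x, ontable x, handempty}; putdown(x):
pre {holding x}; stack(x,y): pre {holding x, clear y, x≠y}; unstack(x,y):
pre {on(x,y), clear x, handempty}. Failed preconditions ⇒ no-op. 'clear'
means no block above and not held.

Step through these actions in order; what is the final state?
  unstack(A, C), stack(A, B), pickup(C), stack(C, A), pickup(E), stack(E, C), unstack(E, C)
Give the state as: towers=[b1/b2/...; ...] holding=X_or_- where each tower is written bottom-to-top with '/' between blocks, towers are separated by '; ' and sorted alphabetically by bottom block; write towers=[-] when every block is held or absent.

towers=[D/B/A/C] holding=E

step 1 (unstack(A, C)): towers=[C; D/B; E] holding=A
step 2 (stack(A, B)): towers=[C; D/B/A; E] holding=-
step 3 (pickup(C)): towers=[D/B/A; E] holding=C
step 4 (stack(C, A)): towers=[D/B/A/C; E] holding=-
step 5 (pickup(E)): towers=[D/B/A/C] holding=E
step 6 (stack(E, C)): towers=[D/B/A/C/E] holding=-
step 7 (unstack(E, C)): towers=[D/B/A/C] holding=E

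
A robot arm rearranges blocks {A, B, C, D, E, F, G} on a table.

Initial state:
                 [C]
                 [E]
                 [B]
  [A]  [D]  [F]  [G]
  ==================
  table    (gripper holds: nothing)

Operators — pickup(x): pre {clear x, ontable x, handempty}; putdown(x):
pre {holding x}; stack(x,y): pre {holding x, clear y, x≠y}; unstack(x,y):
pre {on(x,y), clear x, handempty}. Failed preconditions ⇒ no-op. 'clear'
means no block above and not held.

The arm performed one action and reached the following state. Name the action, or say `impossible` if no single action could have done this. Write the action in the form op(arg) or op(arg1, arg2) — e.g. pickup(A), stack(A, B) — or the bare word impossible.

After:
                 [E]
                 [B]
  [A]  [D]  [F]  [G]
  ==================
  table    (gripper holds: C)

unstack(C, E)

target: towers=[A; D; F; G/B/E] holding=C
         pickup(F) → towers=[A; D; G/B/E/C] holding=F
         pickup(D) → towers=[A; F; G/B/E/C] holding=D
         pickup(A) → towers=[D; F; G/B/E/C] holding=A
     unstack(C, E) → towers=[A; D; F; G/B/E] holding=C  ← match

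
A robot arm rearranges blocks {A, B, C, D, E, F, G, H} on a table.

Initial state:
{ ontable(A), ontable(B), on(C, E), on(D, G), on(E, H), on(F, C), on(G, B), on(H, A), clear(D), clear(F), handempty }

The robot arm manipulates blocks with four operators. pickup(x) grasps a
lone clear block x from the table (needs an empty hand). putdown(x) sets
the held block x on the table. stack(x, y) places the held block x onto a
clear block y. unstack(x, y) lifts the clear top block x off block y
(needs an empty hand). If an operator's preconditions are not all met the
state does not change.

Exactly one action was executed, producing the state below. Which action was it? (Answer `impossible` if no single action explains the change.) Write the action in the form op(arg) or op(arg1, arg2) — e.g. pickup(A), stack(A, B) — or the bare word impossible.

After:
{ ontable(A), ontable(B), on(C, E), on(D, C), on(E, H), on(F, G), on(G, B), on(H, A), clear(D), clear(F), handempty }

impossible

target: towers=[A/H/E/C/D; B/G/F] holding=-
     unstack(F, C) → towers=[A/H/E/C; B/G/D] holding=F
     unstack(D, G) → towers=[A/H/E/C/F; B/G] holding=D
none of the 2 applicable actions match → impossible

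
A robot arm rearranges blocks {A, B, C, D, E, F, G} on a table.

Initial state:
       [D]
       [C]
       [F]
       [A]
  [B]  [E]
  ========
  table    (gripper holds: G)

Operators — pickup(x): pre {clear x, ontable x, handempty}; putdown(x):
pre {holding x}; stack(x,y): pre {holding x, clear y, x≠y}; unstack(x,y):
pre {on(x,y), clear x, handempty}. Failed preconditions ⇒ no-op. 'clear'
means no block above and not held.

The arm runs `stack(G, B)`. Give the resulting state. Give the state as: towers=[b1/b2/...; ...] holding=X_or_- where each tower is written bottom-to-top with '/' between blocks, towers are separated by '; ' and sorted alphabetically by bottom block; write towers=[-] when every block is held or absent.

towers=[B/G; E/A/F/C/D] holding=-

before: towers=[B; E/A/F/C/D] holding=G
pre[stack(G, B)]: holding(G) ok, clear(B) ok, G≠B ok
all met → apply stack(G, B)
after:  towers=[B/G; E/A/F/C/D] holding=-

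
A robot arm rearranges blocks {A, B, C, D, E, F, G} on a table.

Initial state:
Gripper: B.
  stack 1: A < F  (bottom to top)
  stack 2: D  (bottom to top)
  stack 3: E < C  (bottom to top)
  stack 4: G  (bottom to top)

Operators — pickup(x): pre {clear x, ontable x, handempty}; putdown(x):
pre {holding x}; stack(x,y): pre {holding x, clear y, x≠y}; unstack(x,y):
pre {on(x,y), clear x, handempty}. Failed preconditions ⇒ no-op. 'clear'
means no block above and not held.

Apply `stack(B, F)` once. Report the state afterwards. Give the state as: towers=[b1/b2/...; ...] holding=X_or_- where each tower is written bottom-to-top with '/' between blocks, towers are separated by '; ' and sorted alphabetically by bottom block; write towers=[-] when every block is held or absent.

before: towers=[A/F; D; E/C; G] holding=B
pre[stack(B, F)]: holding(B) ok, clear(F) ok, B≠F ok
all met → apply stack(B, F)
after:  towers=[A/F/B; D; E/C; G] holding=-

towers=[A/F/B; D; E/C; G] holding=-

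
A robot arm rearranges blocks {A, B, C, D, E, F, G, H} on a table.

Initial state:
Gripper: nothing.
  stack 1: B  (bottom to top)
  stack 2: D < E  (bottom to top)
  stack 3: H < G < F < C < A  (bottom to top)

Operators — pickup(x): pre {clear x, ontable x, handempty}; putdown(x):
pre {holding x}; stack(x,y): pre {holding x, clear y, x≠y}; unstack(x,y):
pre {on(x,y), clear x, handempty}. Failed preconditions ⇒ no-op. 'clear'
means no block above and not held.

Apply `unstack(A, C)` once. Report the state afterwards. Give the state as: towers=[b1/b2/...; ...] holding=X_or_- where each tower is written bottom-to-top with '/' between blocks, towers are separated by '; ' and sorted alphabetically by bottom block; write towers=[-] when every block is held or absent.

towers=[B; D/E; H/G/F/C] holding=A

before: towers=[B; D/E; H/G/F/C/A] holding=-
pre[unstack(A, C)]: on(A,C) ✓, clear(A) ✓, handempty ✓
all met → apply unstack(A, C)
after:  towers=[B; D/E; H/G/F/C] holding=A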